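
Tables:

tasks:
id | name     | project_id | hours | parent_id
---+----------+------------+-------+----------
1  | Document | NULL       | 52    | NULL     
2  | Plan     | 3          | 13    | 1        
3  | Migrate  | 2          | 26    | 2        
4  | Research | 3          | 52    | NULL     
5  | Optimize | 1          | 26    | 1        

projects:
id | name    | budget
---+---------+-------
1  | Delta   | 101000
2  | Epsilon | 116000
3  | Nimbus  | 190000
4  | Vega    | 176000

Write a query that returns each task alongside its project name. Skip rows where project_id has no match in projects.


INNER JOIN keeps only tasks rows whose project_id matches an id in projects. Walk through each task:
  - task 1 (Document): project_id=NULL, no match -> dropped
  - task 2 (Plan): project_id=3 -> matches Nimbus
  - task 3 (Migrate): project_id=2 -> matches Epsilon
  - task 4 (Research): project_id=3 -> matches Nimbus
  - task 5 (Optimize): project_id=1 -> matches Delta
So 1 of 5 rows is dropped.

SQL:
SELECT a.name, b.name AS project
FROM tasks a
INNER JOIN projects b ON a.project_id = b.id

Result:
name     | project
---------+--------
Plan     | Nimbus 
Migrate  | Epsilon
Research | Nimbus 
Optimize | Delta  


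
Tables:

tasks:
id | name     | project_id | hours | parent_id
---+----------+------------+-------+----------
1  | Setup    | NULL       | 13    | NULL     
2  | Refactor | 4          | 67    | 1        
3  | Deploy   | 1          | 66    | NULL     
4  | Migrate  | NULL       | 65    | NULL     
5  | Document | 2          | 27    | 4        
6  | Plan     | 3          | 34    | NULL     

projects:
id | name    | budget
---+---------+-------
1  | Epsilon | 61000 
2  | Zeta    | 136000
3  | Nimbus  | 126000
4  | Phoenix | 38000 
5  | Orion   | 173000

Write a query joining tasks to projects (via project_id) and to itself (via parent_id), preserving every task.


Two LEFT JOINs from the same base table tasks: one to projects via project_id, one to tasks itself via parent_id. Both are LEFT so every task is preserved.
Match against projects:
  - task 1 (Setup): project_id=NULL, no match -> kept with NULL
  - task 2 (Refactor): project_id=4 -> matches Phoenix
  - task 3 (Deploy): project_id=1 -> matches Epsilon
  - task 4 (Migrate): project_id=NULL, no match -> kept with NULL
  - task 5 (Document): project_id=2 -> matches Zeta
  - task 6 (Plan): project_id=3 -> matches Nimbus
Match against tasks (self):
  - task 1 (Setup): parent_id=NULL -> NULL
  - task 2 (Refactor): parent_id=1 -> Setup
  - task 3 (Deploy): parent_id=NULL -> NULL
  - task 4 (Migrate): parent_id=NULL -> NULL
  - task 5 (Document): parent_id=4 -> Migrate
  - task 6 (Plan): parent_id=NULL -> NULL

SQL:
SELECT a.name, b.name AS project, c.name AS parent
FROM tasks a
LEFT JOIN projects b ON a.project_id = b.id
LEFT JOIN tasks c ON a.parent_id = c.id

Result:
name     | project | parent 
---------+---------+--------
Setup    | NULL    | NULL   
Refactor | Phoenix | Setup  
Deploy   | Epsilon | NULL   
Migrate  | NULL    | NULL   
Document | Zeta    | Migrate
Plan     | Nimbus  | NULL   


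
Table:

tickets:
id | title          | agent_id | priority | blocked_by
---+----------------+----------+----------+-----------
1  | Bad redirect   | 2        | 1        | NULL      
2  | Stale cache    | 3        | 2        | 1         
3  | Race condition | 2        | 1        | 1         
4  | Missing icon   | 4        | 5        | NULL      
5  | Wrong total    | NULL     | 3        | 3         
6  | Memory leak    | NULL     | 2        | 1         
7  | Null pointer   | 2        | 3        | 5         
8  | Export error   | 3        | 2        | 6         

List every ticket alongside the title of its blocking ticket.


This is a self-join: tickets is joined to a second copy of itself, matching each row's blocked_by to another row's id. Use LEFT JOIN so rows with blocked_by=NULL are kept.
  - ticket 1 (Bad redirect): blocked_by=NULL -> NULL
  - ticket 2 (Stale cache): blocked_by=1 -> Bad redirect
  - ticket 3 (Race condition): blocked_by=1 -> Bad redirect
  - ticket 4 (Missing icon): blocked_by=NULL -> NULL
  - ticket 5 (Wrong total): blocked_by=3 -> Race condition
  - ticket 6 (Memory leak): blocked_by=1 -> Bad redirect
  - ticket 7 (Null pointer): blocked_by=5 -> Wrong total
  - ticket 8 (Export error): blocked_by=6 -> Memory leak

SQL:
SELECT a.title AS item, b.title AS blocked_by
FROM tickets a
LEFT JOIN tickets b ON a.blocked_by = b.id

Result:
item           | blocked_by    
---------------+---------------
Bad redirect   | NULL          
Stale cache    | Bad redirect  
Race condition | Bad redirect  
Missing icon   | NULL          
Wrong total    | Race condition
Memory leak    | Bad redirect  
Null pointer   | Wrong total   
Export error   | Memory leak   


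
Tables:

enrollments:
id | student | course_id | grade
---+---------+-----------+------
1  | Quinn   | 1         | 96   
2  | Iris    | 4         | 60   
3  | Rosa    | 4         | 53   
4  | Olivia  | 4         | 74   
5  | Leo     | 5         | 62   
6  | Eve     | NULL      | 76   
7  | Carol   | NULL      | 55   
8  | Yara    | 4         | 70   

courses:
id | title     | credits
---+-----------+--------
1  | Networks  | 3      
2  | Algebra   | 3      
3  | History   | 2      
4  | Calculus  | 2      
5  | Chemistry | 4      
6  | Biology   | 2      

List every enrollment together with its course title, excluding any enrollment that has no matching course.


INNER JOIN keeps only enrollments rows whose course_id matches an id in courses. Walk through each enrollment:
  - enrollment 1 (Quinn): course_id=1 -> matches Networks
  - enrollment 2 (Iris): course_id=4 -> matches Calculus
  - enrollment 3 (Rosa): course_id=4 -> matches Calculus
  - enrollment 4 (Olivia): course_id=4 -> matches Calculus
  - enrollment 5 (Leo): course_id=5 -> matches Chemistry
  - enrollment 6 (Eve): course_id=NULL, no match -> dropped
  - enrollment 7 (Carol): course_id=NULL, no match -> dropped
  - enrollment 8 (Yara): course_id=4 -> matches Calculus
So 2 of 8 rows are dropped.

SQL:
SELECT a.student, b.title AS course
FROM enrollments a
INNER JOIN courses b ON a.course_id = b.id

Result:
student | course   
--------+----------
Quinn   | Networks 
Iris    | Calculus 
Rosa    | Calculus 
Olivia  | Calculus 
Leo     | Chemistry
Yara    | Calculus 


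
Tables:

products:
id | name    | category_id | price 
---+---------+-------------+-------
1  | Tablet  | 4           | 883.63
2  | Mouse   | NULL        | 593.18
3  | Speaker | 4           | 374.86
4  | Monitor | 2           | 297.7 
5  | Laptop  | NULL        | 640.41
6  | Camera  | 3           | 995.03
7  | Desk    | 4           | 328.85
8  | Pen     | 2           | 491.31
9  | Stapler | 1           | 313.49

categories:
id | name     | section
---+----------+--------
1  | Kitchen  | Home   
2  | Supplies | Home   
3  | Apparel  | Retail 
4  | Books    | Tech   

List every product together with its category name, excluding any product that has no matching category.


INNER JOIN keeps only products rows whose category_id matches an id in categories. Walk through each product:
  - product 1 (Tablet): category_id=4 -> matches Books
  - product 2 (Mouse): category_id=NULL, no match -> dropped
  - product 3 (Speaker): category_id=4 -> matches Books
  - product 4 (Monitor): category_id=2 -> matches Supplies
  - product 5 (Laptop): category_id=NULL, no match -> dropped
  - product 6 (Camera): category_id=3 -> matches Apparel
  - product 7 (Desk): category_id=4 -> matches Books
  - product 8 (Pen): category_id=2 -> matches Supplies
  - product 9 (Stapler): category_id=1 -> matches Kitchen
So 2 of 9 rows are dropped.

SQL:
SELECT a.name, b.name AS category
FROM products a
INNER JOIN categories b ON a.category_id = b.id

Result:
name    | category
--------+---------
Tablet  | Books   
Speaker | Books   
Monitor | Supplies
Camera  | Apparel 
Desk    | Books   
Pen     | Supplies
Stapler | Kitchen 


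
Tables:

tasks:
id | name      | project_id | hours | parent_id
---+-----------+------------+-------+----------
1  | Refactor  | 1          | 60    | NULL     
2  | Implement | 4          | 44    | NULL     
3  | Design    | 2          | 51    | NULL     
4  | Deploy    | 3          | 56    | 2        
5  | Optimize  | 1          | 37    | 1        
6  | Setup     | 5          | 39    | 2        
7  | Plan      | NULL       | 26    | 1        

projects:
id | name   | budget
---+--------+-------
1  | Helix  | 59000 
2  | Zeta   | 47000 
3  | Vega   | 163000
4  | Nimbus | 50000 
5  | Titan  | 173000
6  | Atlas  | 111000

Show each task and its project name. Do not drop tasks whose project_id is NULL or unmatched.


LEFT JOIN keeps every row from tasks (the left table); where project_id has no match in projects, the project columns become NULL. Walk through each task:
  - task 1 (Refactor): project_id=1 -> matches Helix
  - task 2 (Implement): project_id=4 -> matches Nimbus
  - task 3 (Design): project_id=2 -> matches Zeta
  - task 4 (Deploy): project_id=3 -> matches Vega
  - task 5 (Optimize): project_id=1 -> matches Helix
  - task 6 (Setup): project_id=5 -> matches Titan
  - task 7 (Plan): project_id=NULL, no match -> kept with NULL
All 7 rows appear; 1 has NULL project.

SQL:
SELECT a.name, b.name AS project
FROM tasks a
LEFT JOIN projects b ON a.project_id = b.id

Result:
name      | project
----------+--------
Refactor  | Helix  
Implement | Nimbus 
Design    | Zeta   
Deploy    | Vega   
Optimize  | Helix  
Setup     | Titan  
Plan      | NULL   


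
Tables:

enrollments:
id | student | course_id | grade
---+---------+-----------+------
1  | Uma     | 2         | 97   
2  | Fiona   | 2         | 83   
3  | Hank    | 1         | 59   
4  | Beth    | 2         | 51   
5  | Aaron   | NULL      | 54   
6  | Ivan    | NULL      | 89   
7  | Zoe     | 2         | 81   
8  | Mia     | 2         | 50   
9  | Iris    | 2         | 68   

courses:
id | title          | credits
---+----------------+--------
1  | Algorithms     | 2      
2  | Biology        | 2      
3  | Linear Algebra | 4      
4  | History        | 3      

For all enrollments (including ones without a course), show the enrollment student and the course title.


LEFT JOIN keeps every row from enrollments (the left table); where course_id has no match in courses, the course columns become NULL. Walk through each enrollment:
  - enrollment 1 (Uma): course_id=2 -> matches Biology
  - enrollment 2 (Fiona): course_id=2 -> matches Biology
  - enrollment 3 (Hank): course_id=1 -> matches Algorithms
  - enrollment 4 (Beth): course_id=2 -> matches Biology
  - enrollment 5 (Aaron): course_id=NULL, no match -> kept with NULL
  - enrollment 6 (Ivan): course_id=NULL, no match -> kept with NULL
  - enrollment 7 (Zoe): course_id=2 -> matches Biology
  - enrollment 8 (Mia): course_id=2 -> matches Biology
  - enrollment 9 (Iris): course_id=2 -> matches Biology
All 9 rows appear; 2 have NULL course.

SQL:
SELECT a.student, b.title AS course
FROM enrollments a
LEFT JOIN courses b ON a.course_id = b.id

Result:
student | course    
--------+-----------
Uma     | Biology   
Fiona   | Biology   
Hank    | Algorithms
Beth    | Biology   
Aaron   | NULL      
Ivan    | NULL      
Zoe     | Biology   
Mia     | Biology   
Iris    | Biology   


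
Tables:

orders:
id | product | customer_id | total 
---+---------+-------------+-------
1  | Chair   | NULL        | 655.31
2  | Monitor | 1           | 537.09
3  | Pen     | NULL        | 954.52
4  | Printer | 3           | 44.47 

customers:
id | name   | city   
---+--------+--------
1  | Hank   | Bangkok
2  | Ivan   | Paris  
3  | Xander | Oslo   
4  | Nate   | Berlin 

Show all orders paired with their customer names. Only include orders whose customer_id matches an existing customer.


INNER JOIN keeps only orders rows whose customer_id matches an id in customers. Walk through each order:
  - order 1 (Chair): customer_id=NULL, no match -> dropped
  - order 2 (Monitor): customer_id=1 -> matches Hank
  - order 3 (Pen): customer_id=NULL, no match -> dropped
  - order 4 (Printer): customer_id=3 -> matches Xander
So 2 of 4 rows are dropped.

SQL:
SELECT a.product, b.name AS customer
FROM orders a
INNER JOIN customers b ON a.customer_id = b.id

Result:
product | customer
--------+---------
Monitor | Hank    
Printer | Xander  


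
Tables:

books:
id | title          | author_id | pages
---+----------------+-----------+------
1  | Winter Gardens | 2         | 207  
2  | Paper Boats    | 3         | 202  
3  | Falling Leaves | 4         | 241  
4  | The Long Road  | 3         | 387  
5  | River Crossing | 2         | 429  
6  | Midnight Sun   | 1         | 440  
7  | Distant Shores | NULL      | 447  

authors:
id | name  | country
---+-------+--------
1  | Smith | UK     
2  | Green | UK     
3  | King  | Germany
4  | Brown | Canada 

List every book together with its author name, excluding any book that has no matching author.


INNER JOIN keeps only books rows whose author_id matches an id in authors. Walk through each book:
  - book 1 (Winter Gardens): author_id=2 -> matches Green
  - book 2 (Paper Boats): author_id=3 -> matches King
  - book 3 (Falling Leaves): author_id=4 -> matches Brown
  - book 4 (The Long Road): author_id=3 -> matches King
  - book 5 (River Crossing): author_id=2 -> matches Green
  - book 6 (Midnight Sun): author_id=1 -> matches Smith
  - book 7 (Distant Shores): author_id=NULL, no match -> dropped
So 1 of 7 rows is dropped.

SQL:
SELECT a.title, b.name AS author
FROM books a
INNER JOIN authors b ON a.author_id = b.id

Result:
title          | author
---------------+-------
Winter Gardens | Green 
Paper Boats    | King  
Falling Leaves | Brown 
The Long Road  | King  
River Crossing | Green 
Midnight Sun   | Smith 


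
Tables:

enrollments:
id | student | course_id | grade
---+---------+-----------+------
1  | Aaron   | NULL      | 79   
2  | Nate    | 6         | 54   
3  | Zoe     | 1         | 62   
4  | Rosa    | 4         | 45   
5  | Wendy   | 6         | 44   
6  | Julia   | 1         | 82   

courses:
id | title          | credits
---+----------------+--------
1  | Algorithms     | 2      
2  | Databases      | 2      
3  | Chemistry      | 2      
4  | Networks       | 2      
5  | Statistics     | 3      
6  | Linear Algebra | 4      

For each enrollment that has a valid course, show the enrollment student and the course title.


INNER JOIN keeps only enrollments rows whose course_id matches an id in courses. Walk through each enrollment:
  - enrollment 1 (Aaron): course_id=NULL, no match -> dropped
  - enrollment 2 (Nate): course_id=6 -> matches Linear Algebra
  - enrollment 3 (Zoe): course_id=1 -> matches Algorithms
  - enrollment 4 (Rosa): course_id=4 -> matches Networks
  - enrollment 5 (Wendy): course_id=6 -> matches Linear Algebra
  - enrollment 6 (Julia): course_id=1 -> matches Algorithms
So 1 of 6 rows is dropped.

SQL:
SELECT a.student, b.title AS course
FROM enrollments a
INNER JOIN courses b ON a.course_id = b.id

Result:
student | course        
--------+---------------
Nate    | Linear Algebra
Zoe     | Algorithms    
Rosa    | Networks      
Wendy   | Linear Algebra
Julia   | Algorithms    


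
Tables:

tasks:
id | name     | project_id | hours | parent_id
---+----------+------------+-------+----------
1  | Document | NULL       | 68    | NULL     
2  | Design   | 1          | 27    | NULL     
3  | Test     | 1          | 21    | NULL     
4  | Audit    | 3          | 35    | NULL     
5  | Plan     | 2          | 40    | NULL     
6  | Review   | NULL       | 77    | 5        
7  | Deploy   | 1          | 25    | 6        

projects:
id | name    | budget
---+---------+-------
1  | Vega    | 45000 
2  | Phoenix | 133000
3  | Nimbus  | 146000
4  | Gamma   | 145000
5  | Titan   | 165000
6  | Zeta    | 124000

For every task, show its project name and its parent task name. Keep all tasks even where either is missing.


Two LEFT JOINs from the same base table tasks: one to projects via project_id, one to tasks itself via parent_id. Both are LEFT so every task is preserved.
Match against projects:
  - task 1 (Document): project_id=NULL, no match -> kept with NULL
  - task 2 (Design): project_id=1 -> matches Vega
  - task 3 (Test): project_id=1 -> matches Vega
  - task 4 (Audit): project_id=3 -> matches Nimbus
  - task 5 (Plan): project_id=2 -> matches Phoenix
  - task 6 (Review): project_id=NULL, no match -> kept with NULL
  - task 7 (Deploy): project_id=1 -> matches Vega
Match against tasks (self):
  - task 1 (Document): parent_id=NULL -> NULL
  - task 2 (Design): parent_id=NULL -> NULL
  - task 3 (Test): parent_id=NULL -> NULL
  - task 4 (Audit): parent_id=NULL -> NULL
  - task 5 (Plan): parent_id=NULL -> NULL
  - task 6 (Review): parent_id=5 -> Plan
  - task 7 (Deploy): parent_id=6 -> Review

SQL:
SELECT a.name, b.name AS project, c.name AS parent
FROM tasks a
LEFT JOIN projects b ON a.project_id = b.id
LEFT JOIN tasks c ON a.parent_id = c.id

Result:
name     | project | parent
---------+---------+-------
Document | NULL    | NULL  
Design   | Vega    | NULL  
Test     | Vega    | NULL  
Audit    | Nimbus  | NULL  
Plan     | Phoenix | NULL  
Review   | NULL    | Plan  
Deploy   | Vega    | Review


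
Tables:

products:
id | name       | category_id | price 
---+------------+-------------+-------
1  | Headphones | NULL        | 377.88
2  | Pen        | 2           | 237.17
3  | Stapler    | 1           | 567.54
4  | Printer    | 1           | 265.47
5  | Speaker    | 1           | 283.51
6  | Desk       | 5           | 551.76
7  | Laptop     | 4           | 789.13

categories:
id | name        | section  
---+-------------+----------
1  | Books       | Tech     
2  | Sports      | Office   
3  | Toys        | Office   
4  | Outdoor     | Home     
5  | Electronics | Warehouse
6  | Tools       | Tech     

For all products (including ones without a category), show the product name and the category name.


LEFT JOIN keeps every row from products (the left table); where category_id has no match in categories, the category columns become NULL. Walk through each product:
  - product 1 (Headphones): category_id=NULL, no match -> kept with NULL
  - product 2 (Pen): category_id=2 -> matches Sports
  - product 3 (Stapler): category_id=1 -> matches Books
  - product 4 (Printer): category_id=1 -> matches Books
  - product 5 (Speaker): category_id=1 -> matches Books
  - product 6 (Desk): category_id=5 -> matches Electronics
  - product 7 (Laptop): category_id=4 -> matches Outdoor
All 7 rows appear; 1 has NULL category.

SQL:
SELECT a.name, b.name AS category
FROM products a
LEFT JOIN categories b ON a.category_id = b.id

Result:
name       | category   
-----------+------------
Headphones | NULL       
Pen        | Sports     
Stapler    | Books      
Printer    | Books      
Speaker    | Books      
Desk       | Electronics
Laptop     | Outdoor    


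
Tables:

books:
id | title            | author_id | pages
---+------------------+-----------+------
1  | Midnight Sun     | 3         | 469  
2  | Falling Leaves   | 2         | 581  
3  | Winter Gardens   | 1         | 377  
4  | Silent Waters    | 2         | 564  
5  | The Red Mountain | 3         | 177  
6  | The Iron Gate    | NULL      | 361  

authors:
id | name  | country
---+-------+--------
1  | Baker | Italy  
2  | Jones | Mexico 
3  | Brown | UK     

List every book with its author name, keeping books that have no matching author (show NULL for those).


LEFT JOIN keeps every row from books (the left table); where author_id has no match in authors, the author columns become NULL. Walk through each book:
  - book 1 (Midnight Sun): author_id=3 -> matches Brown
  - book 2 (Falling Leaves): author_id=2 -> matches Jones
  - book 3 (Winter Gardens): author_id=1 -> matches Baker
  - book 4 (Silent Waters): author_id=2 -> matches Jones
  - book 5 (The Red Mountain): author_id=3 -> matches Brown
  - book 6 (The Iron Gate): author_id=NULL, no match -> kept with NULL
All 6 rows appear; 1 has NULL author.

SQL:
SELECT a.title, b.name AS author
FROM books a
LEFT JOIN authors b ON a.author_id = b.id

Result:
title            | author
-----------------+-------
Midnight Sun     | Brown 
Falling Leaves   | Jones 
Winter Gardens   | Baker 
Silent Waters    | Jones 
The Red Mountain | Brown 
The Iron Gate    | NULL  


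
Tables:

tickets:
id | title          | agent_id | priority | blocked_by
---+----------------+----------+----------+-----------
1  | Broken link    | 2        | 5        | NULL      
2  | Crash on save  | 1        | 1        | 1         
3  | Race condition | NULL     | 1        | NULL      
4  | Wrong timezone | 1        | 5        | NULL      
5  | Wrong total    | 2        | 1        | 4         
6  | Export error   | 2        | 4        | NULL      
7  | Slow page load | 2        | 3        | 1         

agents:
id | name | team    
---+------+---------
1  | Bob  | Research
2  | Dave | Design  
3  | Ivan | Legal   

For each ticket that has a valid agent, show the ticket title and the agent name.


INNER JOIN keeps only tickets rows whose agent_id matches an id in agents. Walk through each ticket:
  - ticket 1 (Broken link): agent_id=2 -> matches Dave
  - ticket 2 (Crash on save): agent_id=1 -> matches Bob
  - ticket 3 (Race condition): agent_id=NULL, no match -> dropped
  - ticket 4 (Wrong timezone): agent_id=1 -> matches Bob
  - ticket 5 (Wrong total): agent_id=2 -> matches Dave
  - ticket 6 (Export error): agent_id=2 -> matches Dave
  - ticket 7 (Slow page load): agent_id=2 -> matches Dave
So 1 of 7 rows is dropped.

SQL:
SELECT a.title, b.name AS agent
FROM tickets a
INNER JOIN agents b ON a.agent_id = b.id

Result:
title          | agent
---------------+------
Broken link    | Dave 
Crash on save  | Bob  
Wrong timezone | Bob  
Wrong total    | Dave 
Export error   | Dave 
Slow page load | Dave 


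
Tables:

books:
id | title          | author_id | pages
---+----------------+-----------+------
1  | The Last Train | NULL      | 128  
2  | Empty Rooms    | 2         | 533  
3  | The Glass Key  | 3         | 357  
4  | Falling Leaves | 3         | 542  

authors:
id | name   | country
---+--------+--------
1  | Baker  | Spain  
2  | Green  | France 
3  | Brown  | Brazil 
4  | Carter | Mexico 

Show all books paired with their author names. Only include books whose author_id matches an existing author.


INNER JOIN keeps only books rows whose author_id matches an id in authors. Walk through each book:
  - book 1 (The Last Train): author_id=NULL, no match -> dropped
  - book 2 (Empty Rooms): author_id=2 -> matches Green
  - book 3 (The Glass Key): author_id=3 -> matches Brown
  - book 4 (Falling Leaves): author_id=3 -> matches Brown
So 1 of 4 rows is dropped.

SQL:
SELECT a.title, b.name AS author
FROM books a
INNER JOIN authors b ON a.author_id = b.id

Result:
title          | author
---------------+-------
Empty Rooms    | Green 
The Glass Key  | Brown 
Falling Leaves | Brown 


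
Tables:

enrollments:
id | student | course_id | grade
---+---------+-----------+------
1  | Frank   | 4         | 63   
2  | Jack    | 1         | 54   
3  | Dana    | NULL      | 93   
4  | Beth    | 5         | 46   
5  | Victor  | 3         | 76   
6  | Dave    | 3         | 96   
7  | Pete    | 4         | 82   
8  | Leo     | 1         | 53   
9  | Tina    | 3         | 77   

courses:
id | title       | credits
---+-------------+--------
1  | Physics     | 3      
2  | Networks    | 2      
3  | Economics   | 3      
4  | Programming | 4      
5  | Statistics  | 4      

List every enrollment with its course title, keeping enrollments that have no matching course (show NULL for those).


LEFT JOIN keeps every row from enrollments (the left table); where course_id has no match in courses, the course columns become NULL. Walk through each enrollment:
  - enrollment 1 (Frank): course_id=4 -> matches Programming
  - enrollment 2 (Jack): course_id=1 -> matches Physics
  - enrollment 3 (Dana): course_id=NULL, no match -> kept with NULL
  - enrollment 4 (Beth): course_id=5 -> matches Statistics
  - enrollment 5 (Victor): course_id=3 -> matches Economics
  - enrollment 6 (Dave): course_id=3 -> matches Economics
  - enrollment 7 (Pete): course_id=4 -> matches Programming
  - enrollment 8 (Leo): course_id=1 -> matches Physics
  - enrollment 9 (Tina): course_id=3 -> matches Economics
All 9 rows appear; 1 has NULL course.

SQL:
SELECT a.student, b.title AS course
FROM enrollments a
LEFT JOIN courses b ON a.course_id = b.id

Result:
student | course     
--------+------------
Frank   | Programming
Jack    | Physics    
Dana    | NULL       
Beth    | Statistics 
Victor  | Economics  
Dave    | Economics  
Pete    | Programming
Leo     | Physics    
Tina    | Economics  


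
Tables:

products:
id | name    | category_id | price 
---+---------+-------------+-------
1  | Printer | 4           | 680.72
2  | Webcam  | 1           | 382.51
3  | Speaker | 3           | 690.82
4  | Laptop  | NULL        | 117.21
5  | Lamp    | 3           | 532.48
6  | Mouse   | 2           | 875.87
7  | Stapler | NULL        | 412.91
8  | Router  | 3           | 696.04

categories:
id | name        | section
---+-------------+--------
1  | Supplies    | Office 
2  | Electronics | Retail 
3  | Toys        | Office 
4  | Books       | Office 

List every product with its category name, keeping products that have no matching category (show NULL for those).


LEFT JOIN keeps every row from products (the left table); where category_id has no match in categories, the category columns become NULL. Walk through each product:
  - product 1 (Printer): category_id=4 -> matches Books
  - product 2 (Webcam): category_id=1 -> matches Supplies
  - product 3 (Speaker): category_id=3 -> matches Toys
  - product 4 (Laptop): category_id=NULL, no match -> kept with NULL
  - product 5 (Lamp): category_id=3 -> matches Toys
  - product 6 (Mouse): category_id=2 -> matches Electronics
  - product 7 (Stapler): category_id=NULL, no match -> kept with NULL
  - product 8 (Router): category_id=3 -> matches Toys
All 8 rows appear; 2 have NULL category.

SQL:
SELECT a.name, b.name AS category
FROM products a
LEFT JOIN categories b ON a.category_id = b.id

Result:
name    | category   
--------+------------
Printer | Books      
Webcam  | Supplies   
Speaker | Toys       
Laptop  | NULL       
Lamp    | Toys       
Mouse   | Electronics
Stapler | NULL       
Router  | Toys       


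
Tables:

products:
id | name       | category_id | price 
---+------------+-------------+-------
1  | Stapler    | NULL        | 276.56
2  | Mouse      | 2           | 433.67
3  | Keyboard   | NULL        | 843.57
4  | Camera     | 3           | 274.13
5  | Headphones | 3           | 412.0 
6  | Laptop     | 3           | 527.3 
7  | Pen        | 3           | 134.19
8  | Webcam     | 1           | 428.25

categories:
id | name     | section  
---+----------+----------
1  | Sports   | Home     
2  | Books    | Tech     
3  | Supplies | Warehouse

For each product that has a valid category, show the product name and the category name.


INNER JOIN keeps only products rows whose category_id matches an id in categories. Walk through each product:
  - product 1 (Stapler): category_id=NULL, no match -> dropped
  - product 2 (Mouse): category_id=2 -> matches Books
  - product 3 (Keyboard): category_id=NULL, no match -> dropped
  - product 4 (Camera): category_id=3 -> matches Supplies
  - product 5 (Headphones): category_id=3 -> matches Supplies
  - product 6 (Laptop): category_id=3 -> matches Supplies
  - product 7 (Pen): category_id=3 -> matches Supplies
  - product 8 (Webcam): category_id=1 -> matches Sports
So 2 of 8 rows are dropped.

SQL:
SELECT a.name, b.name AS category
FROM products a
INNER JOIN categories b ON a.category_id = b.id

Result:
name       | category
-----------+---------
Mouse      | Books   
Camera     | Supplies
Headphones | Supplies
Laptop     | Supplies
Pen        | Supplies
Webcam     | Sports  


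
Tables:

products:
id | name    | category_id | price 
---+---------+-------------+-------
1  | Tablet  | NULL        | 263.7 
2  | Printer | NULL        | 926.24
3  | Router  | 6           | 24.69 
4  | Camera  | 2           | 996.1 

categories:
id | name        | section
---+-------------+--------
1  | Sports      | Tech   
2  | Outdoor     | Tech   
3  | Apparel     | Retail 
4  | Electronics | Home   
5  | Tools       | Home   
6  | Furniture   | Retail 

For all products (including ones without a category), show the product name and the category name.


LEFT JOIN keeps every row from products (the left table); where category_id has no match in categories, the category columns become NULL. Walk through each product:
  - product 1 (Tablet): category_id=NULL, no match -> kept with NULL
  - product 2 (Printer): category_id=NULL, no match -> kept with NULL
  - product 3 (Router): category_id=6 -> matches Furniture
  - product 4 (Camera): category_id=2 -> matches Outdoor
All 4 rows appear; 2 have NULL category.

SQL:
SELECT a.name, b.name AS category
FROM products a
LEFT JOIN categories b ON a.category_id = b.id

Result:
name    | category 
--------+----------
Tablet  | NULL     
Printer | NULL     
Router  | Furniture
Camera  | Outdoor  


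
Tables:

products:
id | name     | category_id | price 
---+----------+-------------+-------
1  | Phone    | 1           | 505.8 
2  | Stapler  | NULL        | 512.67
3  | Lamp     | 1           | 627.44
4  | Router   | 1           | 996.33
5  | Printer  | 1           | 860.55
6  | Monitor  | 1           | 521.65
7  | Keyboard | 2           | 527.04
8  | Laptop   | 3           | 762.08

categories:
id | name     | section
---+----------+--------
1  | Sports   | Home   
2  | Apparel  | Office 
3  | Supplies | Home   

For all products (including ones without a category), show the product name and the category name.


LEFT JOIN keeps every row from products (the left table); where category_id has no match in categories, the category columns become NULL. Walk through each product:
  - product 1 (Phone): category_id=1 -> matches Sports
  - product 2 (Stapler): category_id=NULL, no match -> kept with NULL
  - product 3 (Lamp): category_id=1 -> matches Sports
  - product 4 (Router): category_id=1 -> matches Sports
  - product 5 (Printer): category_id=1 -> matches Sports
  - product 6 (Monitor): category_id=1 -> matches Sports
  - product 7 (Keyboard): category_id=2 -> matches Apparel
  - product 8 (Laptop): category_id=3 -> matches Supplies
All 8 rows appear; 1 has NULL category.

SQL:
SELECT a.name, b.name AS category
FROM products a
LEFT JOIN categories b ON a.category_id = b.id

Result:
name     | category
---------+---------
Phone    | Sports  
Stapler  | NULL    
Lamp     | Sports  
Router   | Sports  
Printer  | Sports  
Monitor  | Sports  
Keyboard | Apparel 
Laptop   | Supplies


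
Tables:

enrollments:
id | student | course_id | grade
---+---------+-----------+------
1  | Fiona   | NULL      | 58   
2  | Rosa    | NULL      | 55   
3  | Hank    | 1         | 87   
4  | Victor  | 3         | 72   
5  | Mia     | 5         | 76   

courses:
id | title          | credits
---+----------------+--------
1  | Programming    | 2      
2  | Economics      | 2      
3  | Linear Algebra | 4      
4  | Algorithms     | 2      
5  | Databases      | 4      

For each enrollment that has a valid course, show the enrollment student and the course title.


INNER JOIN keeps only enrollments rows whose course_id matches an id in courses. Walk through each enrollment:
  - enrollment 1 (Fiona): course_id=NULL, no match -> dropped
  - enrollment 2 (Rosa): course_id=NULL, no match -> dropped
  - enrollment 3 (Hank): course_id=1 -> matches Programming
  - enrollment 4 (Victor): course_id=3 -> matches Linear Algebra
  - enrollment 5 (Mia): course_id=5 -> matches Databases
So 2 of 5 rows are dropped.

SQL:
SELECT a.student, b.title AS course
FROM enrollments a
INNER JOIN courses b ON a.course_id = b.id

Result:
student | course        
--------+---------------
Hank    | Programming   
Victor  | Linear Algebra
Mia     | Databases     


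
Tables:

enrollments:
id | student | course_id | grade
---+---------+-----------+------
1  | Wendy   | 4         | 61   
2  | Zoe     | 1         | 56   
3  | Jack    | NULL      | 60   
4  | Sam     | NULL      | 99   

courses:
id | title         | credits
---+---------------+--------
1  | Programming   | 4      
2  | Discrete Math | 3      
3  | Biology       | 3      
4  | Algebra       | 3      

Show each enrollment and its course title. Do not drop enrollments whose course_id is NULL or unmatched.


LEFT JOIN keeps every row from enrollments (the left table); where course_id has no match in courses, the course columns become NULL. Walk through each enrollment:
  - enrollment 1 (Wendy): course_id=4 -> matches Algebra
  - enrollment 2 (Zoe): course_id=1 -> matches Programming
  - enrollment 3 (Jack): course_id=NULL, no match -> kept with NULL
  - enrollment 4 (Sam): course_id=NULL, no match -> kept with NULL
All 4 rows appear; 2 have NULL course.

SQL:
SELECT a.student, b.title AS course
FROM enrollments a
LEFT JOIN courses b ON a.course_id = b.id

Result:
student | course     
--------+------------
Wendy   | Algebra    
Zoe     | Programming
Jack    | NULL       
Sam     | NULL       


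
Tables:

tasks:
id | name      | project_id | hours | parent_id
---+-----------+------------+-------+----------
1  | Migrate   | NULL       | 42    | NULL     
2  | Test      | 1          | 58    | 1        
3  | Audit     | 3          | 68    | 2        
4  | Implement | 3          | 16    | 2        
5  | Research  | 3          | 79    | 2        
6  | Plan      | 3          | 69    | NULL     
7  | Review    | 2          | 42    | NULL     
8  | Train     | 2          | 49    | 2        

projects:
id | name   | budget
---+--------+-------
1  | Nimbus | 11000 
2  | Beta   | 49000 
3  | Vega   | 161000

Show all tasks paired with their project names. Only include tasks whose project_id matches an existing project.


INNER JOIN keeps only tasks rows whose project_id matches an id in projects. Walk through each task:
  - task 1 (Migrate): project_id=NULL, no match -> dropped
  - task 2 (Test): project_id=1 -> matches Nimbus
  - task 3 (Audit): project_id=3 -> matches Vega
  - task 4 (Implement): project_id=3 -> matches Vega
  - task 5 (Research): project_id=3 -> matches Vega
  - task 6 (Plan): project_id=3 -> matches Vega
  - task 7 (Review): project_id=2 -> matches Beta
  - task 8 (Train): project_id=2 -> matches Beta
So 1 of 8 rows is dropped.

SQL:
SELECT a.name, b.name AS project
FROM tasks a
INNER JOIN projects b ON a.project_id = b.id

Result:
name      | project
----------+--------
Test      | Nimbus 
Audit     | Vega   
Implement | Vega   
Research  | Vega   
Plan      | Vega   
Review    | Beta   
Train     | Beta   


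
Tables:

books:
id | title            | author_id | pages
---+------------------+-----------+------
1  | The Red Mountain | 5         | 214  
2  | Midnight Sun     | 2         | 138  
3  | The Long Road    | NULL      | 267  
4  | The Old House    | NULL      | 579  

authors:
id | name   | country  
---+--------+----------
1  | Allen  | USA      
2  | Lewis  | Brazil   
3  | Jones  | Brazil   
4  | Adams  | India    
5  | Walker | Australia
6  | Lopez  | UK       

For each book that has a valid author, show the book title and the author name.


INNER JOIN keeps only books rows whose author_id matches an id in authors. Walk through each book:
  - book 1 (The Red Mountain): author_id=5 -> matches Walker
  - book 2 (Midnight Sun): author_id=2 -> matches Lewis
  - book 3 (The Long Road): author_id=NULL, no match -> dropped
  - book 4 (The Old House): author_id=NULL, no match -> dropped
So 2 of 4 rows are dropped.

SQL:
SELECT a.title, b.name AS author
FROM books a
INNER JOIN authors b ON a.author_id = b.id

Result:
title            | author
-----------------+-------
The Red Mountain | Walker
Midnight Sun     | Lewis 


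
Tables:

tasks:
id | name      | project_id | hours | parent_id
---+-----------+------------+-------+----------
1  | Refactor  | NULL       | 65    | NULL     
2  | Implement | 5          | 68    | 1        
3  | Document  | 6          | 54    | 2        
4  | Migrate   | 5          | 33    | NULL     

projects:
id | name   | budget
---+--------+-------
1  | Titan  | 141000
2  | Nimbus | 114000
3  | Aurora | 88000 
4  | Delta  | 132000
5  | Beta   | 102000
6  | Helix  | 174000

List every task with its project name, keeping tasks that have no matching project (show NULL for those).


LEFT JOIN keeps every row from tasks (the left table); where project_id has no match in projects, the project columns become NULL. Walk through each task:
  - task 1 (Refactor): project_id=NULL, no match -> kept with NULL
  - task 2 (Implement): project_id=5 -> matches Beta
  - task 3 (Document): project_id=6 -> matches Helix
  - task 4 (Migrate): project_id=5 -> matches Beta
All 4 rows appear; 1 has NULL project.

SQL:
SELECT a.name, b.name AS project
FROM tasks a
LEFT JOIN projects b ON a.project_id = b.id

Result:
name      | project
----------+--------
Refactor  | NULL   
Implement | Beta   
Document  | Helix  
Migrate   | Beta   


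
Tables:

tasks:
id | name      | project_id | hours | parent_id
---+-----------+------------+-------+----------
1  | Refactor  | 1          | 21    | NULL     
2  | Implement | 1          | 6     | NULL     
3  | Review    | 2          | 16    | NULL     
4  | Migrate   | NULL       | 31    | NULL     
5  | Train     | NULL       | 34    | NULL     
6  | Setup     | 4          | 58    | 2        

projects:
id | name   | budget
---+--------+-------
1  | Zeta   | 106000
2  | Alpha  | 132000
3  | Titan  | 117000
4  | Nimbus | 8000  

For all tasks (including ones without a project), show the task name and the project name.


LEFT JOIN keeps every row from tasks (the left table); where project_id has no match in projects, the project columns become NULL. Walk through each task:
  - task 1 (Refactor): project_id=1 -> matches Zeta
  - task 2 (Implement): project_id=1 -> matches Zeta
  - task 3 (Review): project_id=2 -> matches Alpha
  - task 4 (Migrate): project_id=NULL, no match -> kept with NULL
  - task 5 (Train): project_id=NULL, no match -> kept with NULL
  - task 6 (Setup): project_id=4 -> matches Nimbus
All 6 rows appear; 2 have NULL project.

SQL:
SELECT a.name, b.name AS project
FROM tasks a
LEFT JOIN projects b ON a.project_id = b.id

Result:
name      | project
----------+--------
Refactor  | Zeta   
Implement | Zeta   
Review    | Alpha  
Migrate   | NULL   
Train     | NULL   
Setup     | Nimbus 


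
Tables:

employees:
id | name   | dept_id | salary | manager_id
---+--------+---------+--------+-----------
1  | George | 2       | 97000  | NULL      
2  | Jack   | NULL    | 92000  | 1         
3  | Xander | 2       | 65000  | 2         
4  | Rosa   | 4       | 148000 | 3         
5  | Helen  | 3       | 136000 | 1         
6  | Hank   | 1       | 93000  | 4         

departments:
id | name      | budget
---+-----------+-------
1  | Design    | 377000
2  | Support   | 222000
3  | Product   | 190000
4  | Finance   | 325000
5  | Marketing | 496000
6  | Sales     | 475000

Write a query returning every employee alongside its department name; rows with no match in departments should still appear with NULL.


LEFT JOIN keeps every row from employees (the left table); where dept_id has no match in departments, the department columns become NULL. Walk through each employee:
  - employee 1 (George): dept_id=2 -> matches Support
  - employee 2 (Jack): dept_id=NULL, no match -> kept with NULL
  - employee 3 (Xander): dept_id=2 -> matches Support
  - employee 4 (Rosa): dept_id=4 -> matches Finance
  - employee 5 (Helen): dept_id=3 -> matches Product
  - employee 6 (Hank): dept_id=1 -> matches Design
All 6 rows appear; 1 has NULL department.

SQL:
SELECT a.name, b.name AS department
FROM employees a
LEFT JOIN departments b ON a.dept_id = b.id

Result:
name   | department
-------+-----------
George | Support   
Jack   | NULL      
Xander | Support   
Rosa   | Finance   
Helen  | Product   
Hank   | Design    


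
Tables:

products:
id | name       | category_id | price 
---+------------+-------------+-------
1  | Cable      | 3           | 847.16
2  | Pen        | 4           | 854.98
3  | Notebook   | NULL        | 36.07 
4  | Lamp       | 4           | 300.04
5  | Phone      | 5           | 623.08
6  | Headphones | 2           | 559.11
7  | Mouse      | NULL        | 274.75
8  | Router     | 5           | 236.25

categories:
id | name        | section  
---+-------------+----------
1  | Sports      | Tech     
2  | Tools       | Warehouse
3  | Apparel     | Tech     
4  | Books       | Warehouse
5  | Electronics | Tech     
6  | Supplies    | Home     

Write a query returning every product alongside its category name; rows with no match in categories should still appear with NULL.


LEFT JOIN keeps every row from products (the left table); where category_id has no match in categories, the category columns become NULL. Walk through each product:
  - product 1 (Cable): category_id=3 -> matches Apparel
  - product 2 (Pen): category_id=4 -> matches Books
  - product 3 (Notebook): category_id=NULL, no match -> kept with NULL
  - product 4 (Lamp): category_id=4 -> matches Books
  - product 5 (Phone): category_id=5 -> matches Electronics
  - product 6 (Headphones): category_id=2 -> matches Tools
  - product 7 (Mouse): category_id=NULL, no match -> kept with NULL
  - product 8 (Router): category_id=5 -> matches Electronics
All 8 rows appear; 2 have NULL category.

SQL:
SELECT a.name, b.name AS category
FROM products a
LEFT JOIN categories b ON a.category_id = b.id

Result:
name       | category   
-----------+------------
Cable      | Apparel    
Pen        | Books      
Notebook   | NULL       
Lamp       | Books      
Phone      | Electronics
Headphones | Tools      
Mouse      | NULL       
Router     | Electronics
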